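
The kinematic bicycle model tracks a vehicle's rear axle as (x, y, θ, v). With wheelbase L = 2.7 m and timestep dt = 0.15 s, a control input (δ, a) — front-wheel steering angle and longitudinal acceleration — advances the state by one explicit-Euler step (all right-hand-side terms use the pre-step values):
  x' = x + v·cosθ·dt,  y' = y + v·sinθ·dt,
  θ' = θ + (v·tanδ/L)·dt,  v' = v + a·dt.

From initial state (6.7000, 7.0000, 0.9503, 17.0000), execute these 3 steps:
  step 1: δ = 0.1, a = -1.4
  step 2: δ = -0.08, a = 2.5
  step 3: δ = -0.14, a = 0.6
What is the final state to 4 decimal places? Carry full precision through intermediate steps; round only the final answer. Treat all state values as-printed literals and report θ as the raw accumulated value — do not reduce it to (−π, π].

after step 1 (δ=0.1, a=-1.4): (8.182670, 9.074654, 1.045061, 16.790000)
after step 2 (δ=-0.08, a=2.5): (9.446578, 11.253043, 0.970279, 17.165000)
after step 3 (δ=-0.14, a=0.6): (10.901491, 13.377323, 0.835894, 17.255000)

(10.9015, 13.3773, 0.8359, 17.2550)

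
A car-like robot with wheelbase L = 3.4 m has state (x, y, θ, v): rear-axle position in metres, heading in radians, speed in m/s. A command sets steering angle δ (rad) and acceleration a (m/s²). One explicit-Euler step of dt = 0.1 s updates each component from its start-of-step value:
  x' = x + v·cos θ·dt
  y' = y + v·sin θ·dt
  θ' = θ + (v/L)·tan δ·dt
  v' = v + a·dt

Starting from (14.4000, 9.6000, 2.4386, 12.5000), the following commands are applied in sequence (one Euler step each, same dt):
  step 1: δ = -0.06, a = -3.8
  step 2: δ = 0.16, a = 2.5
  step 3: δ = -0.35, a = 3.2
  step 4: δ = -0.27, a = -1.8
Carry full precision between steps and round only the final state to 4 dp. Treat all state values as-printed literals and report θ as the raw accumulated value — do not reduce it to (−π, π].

after step 1 (δ=-0.06, a=-3.8): (13.446361, 10.408130, 2.416515, 12.120000)
after step 2 (δ=0.16, a=2.5): (12.539243, 11.211921, 2.474042, 12.370000)
after step 3 (δ=-0.35, a=3.2): (11.567777, 11.977703, 2.341236, 12.690000)
after step 4 (δ=-0.27, a=-1.8): (10.683981, 12.888344, 2.237940, 12.510000)

(10.6840, 12.8883, 2.2379, 12.5100)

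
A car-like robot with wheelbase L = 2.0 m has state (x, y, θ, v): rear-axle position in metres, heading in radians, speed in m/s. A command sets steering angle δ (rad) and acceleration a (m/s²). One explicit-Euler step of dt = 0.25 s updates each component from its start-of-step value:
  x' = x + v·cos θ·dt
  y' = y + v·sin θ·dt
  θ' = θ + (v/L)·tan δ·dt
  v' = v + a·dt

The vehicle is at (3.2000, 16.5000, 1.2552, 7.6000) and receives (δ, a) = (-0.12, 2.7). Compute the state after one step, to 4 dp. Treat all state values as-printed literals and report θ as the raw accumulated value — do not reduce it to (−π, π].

x' = 3.2000 + 7.6000·cos(1.2552)·0.25 = 3.7897
y' = 16.5000 + 7.6000·sin(1.2552)·0.25 = 18.3062
θ' = 1.2552 + (7.6000/2.0)·tan(-0.12)·0.25 = 1.1406
v' = 7.6000 + 2.7000·0.25 = 8.2750

(3.7897, 18.3062, 1.1406, 8.2750)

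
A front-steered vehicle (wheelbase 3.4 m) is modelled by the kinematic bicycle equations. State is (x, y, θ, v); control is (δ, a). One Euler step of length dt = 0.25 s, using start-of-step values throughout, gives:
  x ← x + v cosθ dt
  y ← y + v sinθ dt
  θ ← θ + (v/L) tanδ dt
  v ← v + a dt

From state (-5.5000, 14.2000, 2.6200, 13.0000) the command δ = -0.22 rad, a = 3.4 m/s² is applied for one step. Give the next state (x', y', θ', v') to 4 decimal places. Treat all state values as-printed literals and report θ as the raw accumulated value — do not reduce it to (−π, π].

x' = -5.5000 + 13.0000·cos(2.6200)·0.25 = -8.3178
y' = 14.2000 + 13.0000·sin(2.6200)·0.25 = 15.8194
θ' = 2.6200 + (13.0000/3.4)·tan(-0.22)·0.25 = 2.4062
v' = 13.0000 + 3.4000·0.25 = 13.8500

(-8.3178, 15.8194, 2.4062, 13.8500)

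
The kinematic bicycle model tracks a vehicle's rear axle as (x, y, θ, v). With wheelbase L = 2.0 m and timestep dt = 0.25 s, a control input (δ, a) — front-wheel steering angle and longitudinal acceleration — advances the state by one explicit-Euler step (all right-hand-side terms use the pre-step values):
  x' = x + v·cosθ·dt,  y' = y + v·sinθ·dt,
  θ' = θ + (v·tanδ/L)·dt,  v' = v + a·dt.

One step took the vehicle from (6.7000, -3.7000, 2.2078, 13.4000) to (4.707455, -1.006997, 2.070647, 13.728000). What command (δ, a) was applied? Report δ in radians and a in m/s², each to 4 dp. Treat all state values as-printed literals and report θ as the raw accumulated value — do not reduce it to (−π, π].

a = (v'−v)/dt = (0.328000)/0.25 = 1.3120
Δθ = θ'−θ = -0.137153;  (v·dt/L) = 13.4000·0.25/2.0 = 1.675000
tan δ = Δθ·L/(v·dt) = -0.081882  →  δ = -0.0817

δ = -0.0817, a = 1.3120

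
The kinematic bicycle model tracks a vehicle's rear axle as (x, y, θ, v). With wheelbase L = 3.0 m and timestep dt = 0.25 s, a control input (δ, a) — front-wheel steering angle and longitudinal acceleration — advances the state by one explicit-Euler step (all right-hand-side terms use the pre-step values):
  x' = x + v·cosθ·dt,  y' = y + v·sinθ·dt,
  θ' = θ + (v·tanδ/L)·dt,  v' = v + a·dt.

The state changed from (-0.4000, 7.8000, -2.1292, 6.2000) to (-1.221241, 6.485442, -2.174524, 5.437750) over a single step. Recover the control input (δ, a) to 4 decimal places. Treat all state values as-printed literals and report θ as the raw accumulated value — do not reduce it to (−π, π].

δ = -0.0875, a = -3.0490

a = (v'−v)/dt = (-0.762250)/0.25 = -3.0490
Δθ = θ'−θ = -0.045324;  (v·dt/L) = 6.2000·0.25/3.0 = 0.516667
tan δ = Δθ·L/(v·dt) = -0.087724  →  δ = -0.0875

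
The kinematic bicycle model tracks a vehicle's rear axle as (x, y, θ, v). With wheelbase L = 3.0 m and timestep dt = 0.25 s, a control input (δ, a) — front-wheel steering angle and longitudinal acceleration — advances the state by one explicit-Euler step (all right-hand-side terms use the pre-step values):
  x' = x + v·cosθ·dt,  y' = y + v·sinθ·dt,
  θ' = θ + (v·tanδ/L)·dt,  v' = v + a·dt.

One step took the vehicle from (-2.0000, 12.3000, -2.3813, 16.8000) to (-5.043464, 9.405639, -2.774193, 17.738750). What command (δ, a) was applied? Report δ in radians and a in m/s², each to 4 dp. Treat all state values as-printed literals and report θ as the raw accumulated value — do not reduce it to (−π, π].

a = (v'−v)/dt = (0.938750)/0.25 = 3.7550
Δθ = θ'−θ = -0.392893;  (v·dt/L) = 16.8000·0.25/3.0 = 1.400000
tan δ = Δθ·L/(v·dt) = -0.280638  →  δ = -0.2736

δ = -0.2736, a = 3.7550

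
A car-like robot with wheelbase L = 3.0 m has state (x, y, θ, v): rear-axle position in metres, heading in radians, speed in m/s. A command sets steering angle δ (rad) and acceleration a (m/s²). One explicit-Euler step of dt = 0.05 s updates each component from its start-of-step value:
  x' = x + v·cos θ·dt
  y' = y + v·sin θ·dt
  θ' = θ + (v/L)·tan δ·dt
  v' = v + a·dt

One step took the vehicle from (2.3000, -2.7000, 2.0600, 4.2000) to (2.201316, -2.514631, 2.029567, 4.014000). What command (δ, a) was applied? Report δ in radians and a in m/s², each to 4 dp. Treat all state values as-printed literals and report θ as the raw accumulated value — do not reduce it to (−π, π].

δ = -0.4101, a = -3.7200

a = (v'−v)/dt = (-0.186000)/0.05 = -3.7200
Δθ = θ'−θ = -0.030433;  (v·dt/L) = 4.2000·0.05/3.0 = 0.070000
tan δ = Δθ·L/(v·dt) = -0.434757  →  δ = -0.4101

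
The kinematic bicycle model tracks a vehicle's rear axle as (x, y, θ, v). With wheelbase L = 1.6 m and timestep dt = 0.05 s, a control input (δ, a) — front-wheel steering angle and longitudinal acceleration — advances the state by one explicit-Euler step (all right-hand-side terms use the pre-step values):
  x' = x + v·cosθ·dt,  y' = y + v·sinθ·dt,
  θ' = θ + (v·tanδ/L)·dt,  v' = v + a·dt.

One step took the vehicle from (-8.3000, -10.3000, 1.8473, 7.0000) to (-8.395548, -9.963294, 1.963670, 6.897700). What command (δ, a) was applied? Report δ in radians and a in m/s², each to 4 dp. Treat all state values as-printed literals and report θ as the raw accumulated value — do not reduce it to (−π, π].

a = (v'−v)/dt = (-0.102300)/0.05 = -2.0460
Δθ = θ'−θ = 0.116370;  (v·dt/L) = 7.0000·0.05/1.6 = 0.218750
tan δ = Δθ·L/(v·dt) = 0.531977  →  δ = 0.4889

δ = 0.4889, a = -2.0460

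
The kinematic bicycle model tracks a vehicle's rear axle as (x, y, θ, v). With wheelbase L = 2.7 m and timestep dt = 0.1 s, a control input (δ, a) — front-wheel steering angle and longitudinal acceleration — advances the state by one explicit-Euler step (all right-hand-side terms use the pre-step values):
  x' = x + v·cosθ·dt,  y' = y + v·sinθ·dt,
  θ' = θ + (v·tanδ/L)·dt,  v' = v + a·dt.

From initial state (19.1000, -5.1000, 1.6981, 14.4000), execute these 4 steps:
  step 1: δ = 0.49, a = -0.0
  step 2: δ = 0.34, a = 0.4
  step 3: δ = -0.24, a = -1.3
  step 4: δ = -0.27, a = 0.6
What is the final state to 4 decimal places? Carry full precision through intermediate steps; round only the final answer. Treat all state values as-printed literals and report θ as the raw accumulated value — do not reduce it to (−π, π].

(16.8775, 0.1155, 1.8937, 14.3700)

after step 1 (δ=0.49, a=-0.0): (18.917177, -3.671653, 1.982574, 14.400000)
after step 2 (δ=0.34, a=0.4): (18.340834, -2.352021, 2.171233, 14.440000)
after step 3 (δ=-0.24, a=-1.3): (17.524969, -1.160593, 2.040355, 14.310000)
after step 4 (δ=-0.27, a=0.6): (16.877452, 0.115527, 1.893673, 14.370000)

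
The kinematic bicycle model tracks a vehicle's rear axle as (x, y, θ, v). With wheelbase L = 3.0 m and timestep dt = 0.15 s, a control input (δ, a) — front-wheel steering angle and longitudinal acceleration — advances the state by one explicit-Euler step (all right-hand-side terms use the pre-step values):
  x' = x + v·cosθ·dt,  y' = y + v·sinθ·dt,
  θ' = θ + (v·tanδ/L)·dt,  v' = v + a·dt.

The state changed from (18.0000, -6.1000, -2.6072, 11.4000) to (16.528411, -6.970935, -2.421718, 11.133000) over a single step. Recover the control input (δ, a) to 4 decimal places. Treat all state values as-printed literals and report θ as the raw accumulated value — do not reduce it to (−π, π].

a = (v'−v)/dt = (-0.267000)/0.15 = -1.7800
Δθ = θ'−θ = 0.185482;  (v·dt/L) = 11.4000·0.15/3.0 = 0.570000
tan δ = Δθ·L/(v·dt) = 0.325407  →  δ = 0.3146

δ = 0.3146, a = -1.7800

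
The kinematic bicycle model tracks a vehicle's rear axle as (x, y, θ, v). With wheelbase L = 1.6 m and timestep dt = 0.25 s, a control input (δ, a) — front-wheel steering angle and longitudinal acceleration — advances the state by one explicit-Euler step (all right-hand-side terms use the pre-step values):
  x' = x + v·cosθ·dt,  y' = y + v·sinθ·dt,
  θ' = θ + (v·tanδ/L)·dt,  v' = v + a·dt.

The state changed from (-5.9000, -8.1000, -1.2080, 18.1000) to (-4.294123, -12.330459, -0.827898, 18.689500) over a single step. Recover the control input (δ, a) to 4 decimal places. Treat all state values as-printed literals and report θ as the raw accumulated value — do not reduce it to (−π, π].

δ = 0.1336, a = 2.3580

a = (v'−v)/dt = (0.589500)/0.25 = 2.3580
Δθ = θ'−θ = 0.380102;  (v·dt/L) = 18.1000·0.25/1.6 = 2.828125
tan δ = Δθ·L/(v·dt) = 0.134401  →  δ = 0.1336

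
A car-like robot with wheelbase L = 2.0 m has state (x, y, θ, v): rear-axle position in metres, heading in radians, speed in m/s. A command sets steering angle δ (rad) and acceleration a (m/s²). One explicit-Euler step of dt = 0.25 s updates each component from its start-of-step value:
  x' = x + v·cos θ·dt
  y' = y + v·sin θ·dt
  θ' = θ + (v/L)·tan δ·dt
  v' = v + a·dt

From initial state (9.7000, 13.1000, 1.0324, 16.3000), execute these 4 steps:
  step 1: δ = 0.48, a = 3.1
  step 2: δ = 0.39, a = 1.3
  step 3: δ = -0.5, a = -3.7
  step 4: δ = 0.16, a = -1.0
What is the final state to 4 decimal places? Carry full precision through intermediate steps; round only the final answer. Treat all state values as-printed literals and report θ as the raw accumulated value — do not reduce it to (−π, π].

after step 1 (δ=0.48, a=3.1): (11.789496, 16.598518, 2.093145, 17.075000)
after step 2 (δ=0.39, a=1.3): (9.659746, 20.298030, 2.970490, 17.400000)
after step 3 (δ=-0.5, a=-3.7): (5.373266, 21.038701, 1.782282, 16.475000)
after step 4 (δ=0.16, a=-1.0): (4.508688, 25.065686, 2.114623, 16.225000)

(4.5087, 25.0657, 2.1146, 16.2250)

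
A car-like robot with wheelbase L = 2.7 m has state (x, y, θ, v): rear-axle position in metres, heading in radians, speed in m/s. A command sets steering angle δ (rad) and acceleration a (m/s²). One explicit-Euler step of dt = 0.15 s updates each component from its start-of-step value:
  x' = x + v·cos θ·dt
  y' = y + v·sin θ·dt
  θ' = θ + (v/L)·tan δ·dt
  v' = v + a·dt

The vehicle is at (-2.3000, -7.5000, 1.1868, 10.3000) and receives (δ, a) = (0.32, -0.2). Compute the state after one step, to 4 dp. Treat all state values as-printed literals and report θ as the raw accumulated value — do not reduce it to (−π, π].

x' = -2.3000 + 10.3000·cos(1.1868)·0.15 = -1.7212
y' = -7.5000 + 10.3000·sin(1.1868)·0.15 = -6.0675
θ' = 1.1868 + (10.3000/2.7)·tan(0.32)·0.15 = 1.3764
v' = 10.3000 − 0.2000·0.15 = 10.2700

(-1.7212, -6.0675, 1.3764, 10.2700)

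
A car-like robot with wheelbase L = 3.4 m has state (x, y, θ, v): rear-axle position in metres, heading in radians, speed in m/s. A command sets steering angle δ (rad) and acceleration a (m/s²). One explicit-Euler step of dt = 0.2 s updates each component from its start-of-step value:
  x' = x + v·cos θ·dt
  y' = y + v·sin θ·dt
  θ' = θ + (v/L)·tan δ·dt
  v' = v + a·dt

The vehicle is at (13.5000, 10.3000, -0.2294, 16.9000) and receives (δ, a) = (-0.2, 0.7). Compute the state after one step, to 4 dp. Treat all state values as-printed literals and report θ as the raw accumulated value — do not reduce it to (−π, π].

x' = 13.5000 + 16.9000·cos(-0.2294)·0.2 = 16.7915
y' = 10.3000 + 16.9000·sin(-0.2294)·0.2 = 9.5314
θ' = -0.2294 + (16.9000/3.4)·tan(-0.2)·0.2 = -0.4309
v' = 16.9000 + 0.7000·0.2 = 17.0400

(16.7915, 9.5314, -0.4309, 17.0400)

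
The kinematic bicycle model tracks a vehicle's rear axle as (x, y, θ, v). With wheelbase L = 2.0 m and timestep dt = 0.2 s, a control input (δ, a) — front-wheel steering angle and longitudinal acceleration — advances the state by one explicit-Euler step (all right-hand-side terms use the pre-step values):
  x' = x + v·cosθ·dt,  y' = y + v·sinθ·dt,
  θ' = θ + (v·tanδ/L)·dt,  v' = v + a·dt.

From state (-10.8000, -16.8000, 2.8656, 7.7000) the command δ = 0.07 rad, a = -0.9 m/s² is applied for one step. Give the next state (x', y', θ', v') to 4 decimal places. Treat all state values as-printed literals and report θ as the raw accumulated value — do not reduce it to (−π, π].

x' = -10.8000 + 7.7000·cos(2.8656)·0.2 = -12.2817
y' = -16.8000 + 7.7000·sin(2.8656)·0.2 = -16.3803
θ' = 2.8656 + (7.7000/2.0)·tan(0.07)·0.2 = 2.9196
v' = 7.7000 − 0.9000·0.2 = 7.5200

(-12.2817, -16.3803, 2.9196, 7.5200)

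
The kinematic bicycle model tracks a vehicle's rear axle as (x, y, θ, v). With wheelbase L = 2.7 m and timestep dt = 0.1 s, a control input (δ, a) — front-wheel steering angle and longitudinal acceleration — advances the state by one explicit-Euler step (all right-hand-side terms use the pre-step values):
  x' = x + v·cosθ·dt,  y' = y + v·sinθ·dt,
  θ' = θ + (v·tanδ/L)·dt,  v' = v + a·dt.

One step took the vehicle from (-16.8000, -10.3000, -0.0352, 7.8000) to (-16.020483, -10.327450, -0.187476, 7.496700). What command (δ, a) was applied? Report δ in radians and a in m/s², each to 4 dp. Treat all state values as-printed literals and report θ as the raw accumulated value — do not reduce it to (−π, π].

a = (v'−v)/dt = (-0.303300)/0.1 = -3.0330
Δθ = θ'−θ = -0.152276;  (v·dt/L) = 7.8000·0.1/2.7 = 0.288889
tan δ = Δθ·L/(v·dt) = -0.527109  →  δ = -0.4851

δ = -0.4851, a = -3.0330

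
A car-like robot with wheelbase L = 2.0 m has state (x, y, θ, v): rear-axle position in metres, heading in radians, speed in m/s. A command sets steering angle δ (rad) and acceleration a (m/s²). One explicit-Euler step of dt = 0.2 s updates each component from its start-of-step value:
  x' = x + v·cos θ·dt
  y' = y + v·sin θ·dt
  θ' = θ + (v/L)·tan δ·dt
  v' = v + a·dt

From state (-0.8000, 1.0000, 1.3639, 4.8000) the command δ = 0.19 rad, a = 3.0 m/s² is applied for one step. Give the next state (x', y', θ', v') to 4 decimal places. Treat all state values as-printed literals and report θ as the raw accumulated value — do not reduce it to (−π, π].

(-0.6028, 1.9395, 1.4562, 5.4000)

x' = -0.8000 + 4.8000·cos(1.3639)·0.2 = -0.6028
y' = 1.0000 + 4.8000·sin(1.3639)·0.2 = 1.9395
θ' = 1.3639 + (4.8000/2.0)·tan(0.19)·0.2 = 1.4562
v' = 4.8000 + 3.0000·0.2 = 5.4000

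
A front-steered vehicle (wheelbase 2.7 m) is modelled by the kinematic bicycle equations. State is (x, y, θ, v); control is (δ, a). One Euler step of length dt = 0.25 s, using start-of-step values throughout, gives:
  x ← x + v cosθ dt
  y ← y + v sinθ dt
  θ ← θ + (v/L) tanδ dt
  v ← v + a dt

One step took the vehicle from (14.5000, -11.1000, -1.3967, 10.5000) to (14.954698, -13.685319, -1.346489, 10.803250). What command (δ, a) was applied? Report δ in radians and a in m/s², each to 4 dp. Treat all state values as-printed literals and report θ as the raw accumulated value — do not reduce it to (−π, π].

a = (v'−v)/dt = (0.303250)/0.25 = 1.2130
Δθ = θ'−θ = 0.050211;  (v·dt/L) = 10.5000·0.25/2.7 = 0.972222
tan δ = Δθ·L/(v·dt) = 0.051646  →  δ = 0.0516

δ = 0.0516, a = 1.2130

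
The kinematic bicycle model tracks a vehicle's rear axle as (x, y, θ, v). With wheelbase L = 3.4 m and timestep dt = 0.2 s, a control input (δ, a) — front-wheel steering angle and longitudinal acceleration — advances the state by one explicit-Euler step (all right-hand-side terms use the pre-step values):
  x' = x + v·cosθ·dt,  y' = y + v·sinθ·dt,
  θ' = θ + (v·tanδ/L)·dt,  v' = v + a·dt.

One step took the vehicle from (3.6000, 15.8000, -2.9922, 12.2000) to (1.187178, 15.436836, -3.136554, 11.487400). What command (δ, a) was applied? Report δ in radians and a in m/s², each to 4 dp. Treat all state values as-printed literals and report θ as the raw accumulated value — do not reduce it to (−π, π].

a = (v'−v)/dt = (-0.712600)/0.2 = -3.5630
Δθ = θ'−θ = -0.144354;  (v·dt/L) = 12.2000·0.2/3.4 = 0.717647
tan δ = Δθ·L/(v·dt) = -0.201149  →  δ = -0.1985

δ = -0.1985, a = -3.5630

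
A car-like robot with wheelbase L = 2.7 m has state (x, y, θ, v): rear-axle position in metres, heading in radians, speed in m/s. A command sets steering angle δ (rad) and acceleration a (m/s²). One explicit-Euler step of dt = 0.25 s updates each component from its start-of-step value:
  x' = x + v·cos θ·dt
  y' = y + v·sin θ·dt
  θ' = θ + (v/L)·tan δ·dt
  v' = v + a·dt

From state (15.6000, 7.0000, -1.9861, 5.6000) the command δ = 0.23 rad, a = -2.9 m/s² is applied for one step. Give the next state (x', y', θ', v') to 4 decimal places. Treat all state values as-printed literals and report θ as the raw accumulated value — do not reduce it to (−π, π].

(15.0351, 5.7190, -1.8647, 4.8750)

x' = 15.6000 + 5.6000·cos(-1.9861)·0.25 = 15.0351
y' = 7.0000 + 5.6000·sin(-1.9861)·0.25 = 5.7190
θ' = -1.9861 + (5.6000/2.7)·tan(0.23)·0.25 = -1.8647
v' = 5.6000 − 2.9000·0.25 = 4.8750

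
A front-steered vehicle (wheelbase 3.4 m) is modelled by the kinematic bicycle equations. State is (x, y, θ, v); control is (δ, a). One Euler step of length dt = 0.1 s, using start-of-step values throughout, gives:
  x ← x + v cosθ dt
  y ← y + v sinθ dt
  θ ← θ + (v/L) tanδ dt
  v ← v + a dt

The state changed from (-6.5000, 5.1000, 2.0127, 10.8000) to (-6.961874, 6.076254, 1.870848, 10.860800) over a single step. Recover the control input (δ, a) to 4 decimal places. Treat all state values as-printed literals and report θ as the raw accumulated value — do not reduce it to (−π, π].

δ = -0.4200, a = 0.6080

a = (v'−v)/dt = (0.060800)/0.1 = 0.6080
Δθ = θ'−θ = -0.141852;  (v·dt/L) = 10.8000·0.1/3.4 = 0.317647
tan δ = Δθ·L/(v·dt) = -0.446571  →  δ = -0.4200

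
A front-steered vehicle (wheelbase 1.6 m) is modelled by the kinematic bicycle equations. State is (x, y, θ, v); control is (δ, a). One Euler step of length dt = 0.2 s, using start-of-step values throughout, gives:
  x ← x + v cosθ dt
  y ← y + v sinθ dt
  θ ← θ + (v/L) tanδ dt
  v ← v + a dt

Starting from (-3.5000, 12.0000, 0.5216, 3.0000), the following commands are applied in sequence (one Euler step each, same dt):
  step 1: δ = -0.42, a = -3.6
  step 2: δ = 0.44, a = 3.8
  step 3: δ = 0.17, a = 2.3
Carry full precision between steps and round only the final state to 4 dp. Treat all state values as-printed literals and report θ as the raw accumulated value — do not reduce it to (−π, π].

after step 1 (δ=-0.42, a=-3.6): (-2.979786, 12.298961, 0.354135, 2.280000)
after step 2 (δ=0.44, a=3.8): (-2.552082, 12.457092, 0.488308, 3.040000)
after step 3 (δ=0.17, a=2.3): (-2.015141, 12.742325, 0.553537, 3.500000)

(-2.0151, 12.7423, 0.5535, 3.5000)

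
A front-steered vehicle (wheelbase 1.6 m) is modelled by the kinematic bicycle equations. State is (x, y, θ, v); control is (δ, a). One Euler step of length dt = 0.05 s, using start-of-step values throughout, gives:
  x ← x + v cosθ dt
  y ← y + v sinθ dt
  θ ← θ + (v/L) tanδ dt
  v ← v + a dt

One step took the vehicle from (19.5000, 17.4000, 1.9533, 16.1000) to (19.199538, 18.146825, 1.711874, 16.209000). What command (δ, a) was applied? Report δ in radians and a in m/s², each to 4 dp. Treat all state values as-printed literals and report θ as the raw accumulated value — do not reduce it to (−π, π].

a = (v'−v)/dt = (0.109000)/0.05 = 2.1800
Δθ = θ'−θ = -0.241426;  (v·dt/L) = 16.1000·0.05/1.6 = 0.503125
tan δ = Δθ·L/(v·dt) = -0.479853  →  δ = -0.4474

δ = -0.4474, a = 2.1800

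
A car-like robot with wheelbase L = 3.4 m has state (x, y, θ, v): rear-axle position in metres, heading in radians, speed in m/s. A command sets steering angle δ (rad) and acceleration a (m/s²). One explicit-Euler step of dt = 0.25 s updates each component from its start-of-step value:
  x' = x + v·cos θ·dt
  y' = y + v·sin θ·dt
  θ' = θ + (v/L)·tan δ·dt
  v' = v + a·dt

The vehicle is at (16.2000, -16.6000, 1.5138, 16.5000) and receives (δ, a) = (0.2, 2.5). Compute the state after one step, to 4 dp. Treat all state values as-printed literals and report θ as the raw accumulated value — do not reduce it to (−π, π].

x' = 16.2000 + 16.5000·cos(1.5138)·0.25 = 16.4350
y' = -16.6000 + 16.5000·sin(1.5138)·0.25 = -12.4817
θ' = 1.5138 + (16.5000/3.4)·tan(0.2)·0.25 = 1.7597
v' = 16.5000 + 2.5000·0.25 = 17.1250

(16.4350, -12.4817, 1.7597, 17.1250)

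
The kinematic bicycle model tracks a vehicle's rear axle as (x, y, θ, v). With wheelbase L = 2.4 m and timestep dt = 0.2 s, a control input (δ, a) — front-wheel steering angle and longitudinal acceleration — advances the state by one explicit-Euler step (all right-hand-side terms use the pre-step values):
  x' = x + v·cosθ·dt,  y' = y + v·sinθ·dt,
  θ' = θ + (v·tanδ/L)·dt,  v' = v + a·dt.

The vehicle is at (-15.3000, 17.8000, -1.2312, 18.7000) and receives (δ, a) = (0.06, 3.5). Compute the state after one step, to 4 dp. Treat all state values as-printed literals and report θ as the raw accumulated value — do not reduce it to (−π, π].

x' = -15.3000 + 18.7000·cos(-1.2312)·0.2 = -14.0542
y' = 17.8000 + 18.7000·sin(-1.2312)·0.2 = 14.2736
θ' = -1.2312 + (18.7000/2.4)·tan(0.06)·0.2 = -1.1376
v' = 18.7000 + 3.5000·0.2 = 19.4000

(-14.0542, 14.2736, -1.1376, 19.4000)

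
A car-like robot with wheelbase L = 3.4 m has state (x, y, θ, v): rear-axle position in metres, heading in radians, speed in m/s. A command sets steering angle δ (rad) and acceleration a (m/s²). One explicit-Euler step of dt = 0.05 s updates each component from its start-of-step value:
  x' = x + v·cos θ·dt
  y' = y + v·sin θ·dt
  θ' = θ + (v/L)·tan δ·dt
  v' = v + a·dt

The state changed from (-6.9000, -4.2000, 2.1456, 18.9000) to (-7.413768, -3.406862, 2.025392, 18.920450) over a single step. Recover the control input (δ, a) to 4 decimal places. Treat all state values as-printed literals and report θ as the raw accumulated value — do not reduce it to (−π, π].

δ = -0.4082, a = 0.4090

a = (v'−v)/dt = (0.020450)/0.05 = 0.4090
Δθ = θ'−θ = -0.120208;  (v·dt/L) = 18.9000·0.05/3.4 = 0.277941
tan δ = Δθ·L/(v·dt) = -0.432494  →  δ = -0.4082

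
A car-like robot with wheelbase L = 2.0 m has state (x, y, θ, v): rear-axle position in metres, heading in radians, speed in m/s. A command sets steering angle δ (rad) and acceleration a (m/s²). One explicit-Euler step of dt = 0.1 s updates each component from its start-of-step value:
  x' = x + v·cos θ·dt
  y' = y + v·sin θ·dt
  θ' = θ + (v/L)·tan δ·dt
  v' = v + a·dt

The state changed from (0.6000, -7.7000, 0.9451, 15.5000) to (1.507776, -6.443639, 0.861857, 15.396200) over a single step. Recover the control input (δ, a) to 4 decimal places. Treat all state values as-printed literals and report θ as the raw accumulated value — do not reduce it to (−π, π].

a = (v'−v)/dt = (-0.103800)/0.1 = -1.0380
Δθ = θ'−θ = -0.083243;  (v·dt/L) = 15.5000·0.1/2.0 = 0.775000
tan δ = Δθ·L/(v·dt) = -0.107410  →  δ = -0.1070

δ = -0.1070, a = -1.0380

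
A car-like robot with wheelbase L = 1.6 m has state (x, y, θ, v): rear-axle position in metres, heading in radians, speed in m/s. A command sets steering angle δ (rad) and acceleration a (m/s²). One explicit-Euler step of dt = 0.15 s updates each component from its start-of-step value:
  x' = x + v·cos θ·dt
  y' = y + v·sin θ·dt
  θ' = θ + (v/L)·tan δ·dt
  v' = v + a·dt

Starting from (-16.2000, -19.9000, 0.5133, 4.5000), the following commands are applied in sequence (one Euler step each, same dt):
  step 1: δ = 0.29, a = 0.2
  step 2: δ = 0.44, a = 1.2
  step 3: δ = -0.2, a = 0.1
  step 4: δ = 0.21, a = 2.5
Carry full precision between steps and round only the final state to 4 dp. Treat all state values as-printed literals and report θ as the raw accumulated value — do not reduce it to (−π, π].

after step 1 (δ=0.29, a=0.2): (-15.611988, -19.568538, 0.639193, 4.530000)
after step 2 (δ=0.44, a=1.2): (-15.066637, -19.163184, 0.839127, 4.710000)
after step 3 (δ=-0.2, a=0.1): (-14.594615, -18.637505, 0.749618, 4.725000)
after step 4 (δ=0.21, a=2.5): (-14.075847, -18.154592, 0.844034, 5.100000)

(-14.0758, -18.1546, 0.8440, 5.1000)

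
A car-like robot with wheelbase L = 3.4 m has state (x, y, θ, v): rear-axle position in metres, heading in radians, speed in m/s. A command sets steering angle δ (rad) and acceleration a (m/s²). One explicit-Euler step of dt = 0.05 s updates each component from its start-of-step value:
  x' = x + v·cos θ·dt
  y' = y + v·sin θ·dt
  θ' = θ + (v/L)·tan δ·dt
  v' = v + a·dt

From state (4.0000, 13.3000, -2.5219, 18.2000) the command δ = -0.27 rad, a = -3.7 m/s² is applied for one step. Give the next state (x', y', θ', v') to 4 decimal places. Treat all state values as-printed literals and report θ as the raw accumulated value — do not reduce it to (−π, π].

(3.2592, 12.7715, -2.5960, 18.0150)

x' = 4.0000 + 18.2000·cos(-2.5219)·0.05 = 3.2592
y' = 13.3000 + 18.2000·sin(-2.5219)·0.05 = 12.7715
θ' = -2.5219 + (18.2000/3.4)·tan(-0.27)·0.05 = -2.5960
v' = 18.2000 − 3.7000·0.05 = 18.0150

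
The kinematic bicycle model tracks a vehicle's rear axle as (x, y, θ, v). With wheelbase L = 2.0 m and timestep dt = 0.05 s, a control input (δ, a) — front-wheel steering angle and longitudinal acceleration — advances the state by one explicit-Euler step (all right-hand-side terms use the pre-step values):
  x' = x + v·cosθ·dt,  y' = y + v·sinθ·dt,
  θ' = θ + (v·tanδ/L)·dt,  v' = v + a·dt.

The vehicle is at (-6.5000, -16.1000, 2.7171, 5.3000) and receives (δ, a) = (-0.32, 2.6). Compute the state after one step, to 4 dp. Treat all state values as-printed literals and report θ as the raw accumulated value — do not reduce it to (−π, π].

(-6.7415, -15.9909, 2.6732, 5.4300)

x' = -6.5000 + 5.3000·cos(2.7171)·0.05 = -6.7415
y' = -16.1000 + 5.3000·sin(2.7171)·0.05 = -15.9909
θ' = 2.7171 + (5.3000/2.0)·tan(-0.32)·0.05 = 2.6732
v' = 5.3000 + 2.6000·0.05 = 5.4300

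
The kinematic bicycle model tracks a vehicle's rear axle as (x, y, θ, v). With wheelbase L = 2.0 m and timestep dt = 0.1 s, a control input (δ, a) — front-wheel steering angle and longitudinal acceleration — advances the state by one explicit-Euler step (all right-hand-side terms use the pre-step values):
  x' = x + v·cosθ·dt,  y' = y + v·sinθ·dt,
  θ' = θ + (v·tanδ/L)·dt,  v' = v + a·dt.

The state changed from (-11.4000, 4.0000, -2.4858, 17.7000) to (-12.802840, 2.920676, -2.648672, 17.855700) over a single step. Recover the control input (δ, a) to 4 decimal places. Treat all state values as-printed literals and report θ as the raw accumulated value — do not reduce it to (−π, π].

a = (v'−v)/dt = (0.155700)/0.1 = 1.5570
Δθ = θ'−θ = -0.162872;  (v·dt/L) = 17.7000·0.1/2.0 = 0.885000
tan δ = Δθ·L/(v·dt) = -0.184036  →  δ = -0.1820

δ = -0.1820, a = 1.5570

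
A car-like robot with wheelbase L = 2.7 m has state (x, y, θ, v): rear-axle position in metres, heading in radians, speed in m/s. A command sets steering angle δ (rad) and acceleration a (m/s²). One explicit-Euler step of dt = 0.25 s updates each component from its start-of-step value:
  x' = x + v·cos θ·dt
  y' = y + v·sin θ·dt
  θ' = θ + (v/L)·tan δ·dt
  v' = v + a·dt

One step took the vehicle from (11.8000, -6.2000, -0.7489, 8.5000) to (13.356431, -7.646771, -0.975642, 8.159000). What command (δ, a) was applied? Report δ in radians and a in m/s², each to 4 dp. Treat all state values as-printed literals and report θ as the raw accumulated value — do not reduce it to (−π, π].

a = (v'−v)/dt = (-0.341000)/0.25 = -1.3640
Δθ = θ'−θ = -0.226742;  (v·dt/L) = 8.5000·0.25/2.7 = 0.787037
tan δ = Δθ·L/(v·dt) = -0.288096  →  δ = -0.2805

δ = -0.2805, a = -1.3640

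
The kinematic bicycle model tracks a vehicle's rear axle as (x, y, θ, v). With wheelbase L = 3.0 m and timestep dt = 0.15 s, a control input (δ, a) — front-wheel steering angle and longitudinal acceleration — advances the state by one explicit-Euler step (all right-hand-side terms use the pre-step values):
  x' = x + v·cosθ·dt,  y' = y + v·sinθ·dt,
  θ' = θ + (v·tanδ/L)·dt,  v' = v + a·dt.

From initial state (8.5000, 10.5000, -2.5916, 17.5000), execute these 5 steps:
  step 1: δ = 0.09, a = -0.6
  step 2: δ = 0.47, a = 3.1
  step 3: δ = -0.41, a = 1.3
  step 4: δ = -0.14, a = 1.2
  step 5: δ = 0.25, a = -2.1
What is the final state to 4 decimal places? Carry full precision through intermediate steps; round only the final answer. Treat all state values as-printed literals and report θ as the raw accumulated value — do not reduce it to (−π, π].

after step 1 (δ=0.09, a=-0.6): (6.262113, 9.127962, -2.512637, 17.410000)
after step 2 (δ=0.47, a=3.1): (4.150344, 7.591615, -2.070452, 17.875000)
after step 3 (δ=-0.41, a=1.3): (2.865694, 5.238155, -2.458904, 18.070000)
after step 4 (δ=-0.14, a=1.2): (0.762673, 3.528151, -2.586227, 18.250000)
after step 5 (δ=0.25, a=-2.1): (-1.563402, 2.084793, -2.353227, 17.935000)

(-1.5634, 2.0848, -2.3532, 17.9350)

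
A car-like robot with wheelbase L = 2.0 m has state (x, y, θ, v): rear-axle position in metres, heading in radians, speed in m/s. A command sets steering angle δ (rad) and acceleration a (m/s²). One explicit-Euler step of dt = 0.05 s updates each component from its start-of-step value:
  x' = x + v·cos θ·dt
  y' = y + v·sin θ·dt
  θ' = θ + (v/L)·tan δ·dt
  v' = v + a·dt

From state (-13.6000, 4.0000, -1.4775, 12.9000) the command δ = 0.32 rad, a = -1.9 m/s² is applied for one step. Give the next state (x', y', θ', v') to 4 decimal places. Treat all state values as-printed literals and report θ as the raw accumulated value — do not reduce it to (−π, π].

(-13.5399, 3.3578, -1.3706, 12.8050)

x' = -13.6000 + 12.9000·cos(-1.4775)·0.05 = -13.5399
y' = 4.0000 + 12.9000·sin(-1.4775)·0.05 = 3.3578
θ' = -1.4775 + (12.9000/2.0)·tan(0.32)·0.05 = -1.3706
v' = 12.9000 − 1.9000·0.05 = 12.8050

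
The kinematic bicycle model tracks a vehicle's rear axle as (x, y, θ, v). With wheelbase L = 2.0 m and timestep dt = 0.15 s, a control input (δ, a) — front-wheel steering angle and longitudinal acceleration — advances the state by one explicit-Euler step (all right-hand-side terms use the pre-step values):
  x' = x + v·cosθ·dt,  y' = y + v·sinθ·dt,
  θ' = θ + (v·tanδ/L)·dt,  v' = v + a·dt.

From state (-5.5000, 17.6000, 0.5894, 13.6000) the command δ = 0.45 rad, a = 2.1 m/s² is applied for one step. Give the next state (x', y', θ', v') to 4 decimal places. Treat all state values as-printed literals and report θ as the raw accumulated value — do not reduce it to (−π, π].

(-3.8042, 18.7340, 1.0821, 13.9150)

x' = -5.5000 + 13.6000·cos(0.5894)·0.15 = -3.8042
y' = 17.6000 + 13.6000·sin(0.5894)·0.15 = 18.7340
θ' = 0.5894 + (13.6000/2.0)·tan(0.45)·0.15 = 1.0821
v' = 13.6000 + 2.1000·0.15 = 13.9150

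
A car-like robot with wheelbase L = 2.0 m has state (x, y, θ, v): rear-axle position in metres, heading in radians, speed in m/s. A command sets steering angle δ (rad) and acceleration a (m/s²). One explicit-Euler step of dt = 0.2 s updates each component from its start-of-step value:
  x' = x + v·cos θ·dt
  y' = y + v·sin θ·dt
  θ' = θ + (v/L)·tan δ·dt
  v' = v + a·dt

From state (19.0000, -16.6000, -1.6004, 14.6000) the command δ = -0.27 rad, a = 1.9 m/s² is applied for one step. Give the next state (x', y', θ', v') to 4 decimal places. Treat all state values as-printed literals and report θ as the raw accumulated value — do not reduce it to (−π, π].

(18.9136, -19.5187, -2.0045, 14.9800)

x' = 19.0000 + 14.6000·cos(-1.6004)·0.2 = 18.9136
y' = -16.6000 + 14.6000·sin(-1.6004)·0.2 = -19.5187
θ' = -1.6004 + (14.6000/2.0)·tan(-0.27)·0.2 = -2.0045
v' = 14.6000 + 1.9000·0.2 = 14.9800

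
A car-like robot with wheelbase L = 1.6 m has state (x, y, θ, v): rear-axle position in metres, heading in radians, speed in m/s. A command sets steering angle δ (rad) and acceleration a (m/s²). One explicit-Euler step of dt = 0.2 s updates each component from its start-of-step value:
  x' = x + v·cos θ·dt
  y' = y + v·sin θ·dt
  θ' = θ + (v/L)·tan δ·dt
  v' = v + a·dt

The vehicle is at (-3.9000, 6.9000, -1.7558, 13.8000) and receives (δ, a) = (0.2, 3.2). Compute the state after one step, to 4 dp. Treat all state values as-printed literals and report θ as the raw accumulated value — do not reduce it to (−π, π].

(-4.4077, 4.1871, -1.4061, 14.4400)

x' = -3.9000 + 13.8000·cos(-1.7558)·0.2 = -4.4077
y' = 6.9000 + 13.8000·sin(-1.7558)·0.2 = 4.1871
θ' = -1.7558 + (13.8000/1.6)·tan(0.2)·0.2 = -1.4061
v' = 13.8000 + 3.2000·0.2 = 14.4400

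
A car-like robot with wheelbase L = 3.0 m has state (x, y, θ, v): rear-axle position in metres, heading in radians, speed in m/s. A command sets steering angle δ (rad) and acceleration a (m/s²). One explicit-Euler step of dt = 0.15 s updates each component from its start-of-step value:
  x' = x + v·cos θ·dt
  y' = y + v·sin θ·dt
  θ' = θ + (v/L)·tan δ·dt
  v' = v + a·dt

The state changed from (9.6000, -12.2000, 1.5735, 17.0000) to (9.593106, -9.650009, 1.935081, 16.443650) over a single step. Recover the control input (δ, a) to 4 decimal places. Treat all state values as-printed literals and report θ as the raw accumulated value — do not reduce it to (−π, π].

a = (v'−v)/dt = (-0.556350)/0.15 = -3.7090
Δθ = θ'−θ = 0.361581;  (v·dt/L) = 17.0000·0.15/3.0 = 0.850000
tan δ = Δθ·L/(v·dt) = 0.425389  →  δ = 0.4022

δ = 0.4022, a = -3.7090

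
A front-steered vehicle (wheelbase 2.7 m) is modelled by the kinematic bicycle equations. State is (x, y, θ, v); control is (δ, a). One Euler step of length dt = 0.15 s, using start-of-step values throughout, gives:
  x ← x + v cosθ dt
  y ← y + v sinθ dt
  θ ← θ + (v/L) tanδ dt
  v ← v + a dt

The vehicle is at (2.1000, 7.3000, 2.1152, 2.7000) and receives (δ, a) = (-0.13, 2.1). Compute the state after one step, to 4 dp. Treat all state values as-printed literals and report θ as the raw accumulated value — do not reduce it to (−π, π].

x' = 2.1000 + 2.7000·cos(2.1152)·0.15 = 1.8902
y' = 7.3000 + 2.7000·sin(2.1152)·0.15 = 7.6465
θ' = 2.1152 + (2.7000/2.7)·tan(-0.13)·0.15 = 2.0956
v' = 2.7000 + 2.1000·0.15 = 3.0150

(1.8902, 7.6465, 2.0956, 3.0150)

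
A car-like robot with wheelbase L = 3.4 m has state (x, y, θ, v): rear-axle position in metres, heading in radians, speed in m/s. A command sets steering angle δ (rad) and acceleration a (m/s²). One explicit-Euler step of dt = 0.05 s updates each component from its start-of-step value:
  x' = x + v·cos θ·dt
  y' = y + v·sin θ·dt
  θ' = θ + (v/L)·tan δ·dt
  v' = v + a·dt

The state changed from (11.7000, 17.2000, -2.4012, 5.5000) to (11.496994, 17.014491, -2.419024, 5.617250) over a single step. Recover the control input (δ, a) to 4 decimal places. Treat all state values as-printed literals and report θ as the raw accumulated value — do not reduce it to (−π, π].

δ = -0.2169, a = 2.3450

a = (v'−v)/dt = (0.117250)/0.05 = 2.3450
Δθ = θ'−θ = -0.017824;  (v·dt/L) = 5.5000·0.05/3.4 = 0.080882
tan δ = Δθ·L/(v·dt) = -0.220369  →  δ = -0.2169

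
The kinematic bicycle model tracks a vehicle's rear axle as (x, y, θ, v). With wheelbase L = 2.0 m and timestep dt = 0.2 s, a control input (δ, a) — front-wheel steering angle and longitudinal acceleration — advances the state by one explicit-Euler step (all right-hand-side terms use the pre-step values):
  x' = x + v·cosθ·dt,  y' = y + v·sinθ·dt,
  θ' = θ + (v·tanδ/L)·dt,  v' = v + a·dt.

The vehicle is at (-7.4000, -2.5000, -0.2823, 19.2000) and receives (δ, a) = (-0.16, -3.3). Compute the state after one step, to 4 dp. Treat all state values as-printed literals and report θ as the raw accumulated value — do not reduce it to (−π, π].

x' = -7.4000 + 19.2000·cos(-0.2823)·0.2 = -3.7120
y' = -2.5000 + 19.2000·sin(-0.2823)·0.2 = -3.5697
θ' = -0.2823 + (19.2000/2.0)·tan(-0.16)·0.2 = -0.5921
v' = 19.2000 − 3.3000·0.2 = 18.5400

(-3.7120, -3.5697, -0.5921, 18.5400)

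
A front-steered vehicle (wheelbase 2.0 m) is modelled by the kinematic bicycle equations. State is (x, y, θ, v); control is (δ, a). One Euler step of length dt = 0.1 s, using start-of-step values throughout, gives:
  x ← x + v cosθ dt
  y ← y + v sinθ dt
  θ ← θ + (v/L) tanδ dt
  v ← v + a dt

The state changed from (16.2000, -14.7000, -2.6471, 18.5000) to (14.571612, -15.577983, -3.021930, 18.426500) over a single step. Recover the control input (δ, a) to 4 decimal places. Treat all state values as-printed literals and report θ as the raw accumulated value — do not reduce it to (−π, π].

a = (v'−v)/dt = (-0.073500)/0.1 = -0.7350
Δθ = θ'−θ = -0.374830;  (v·dt/L) = 18.5000·0.1/2.0 = 0.925000
tan δ = Δθ·L/(v·dt) = -0.405222  →  δ = -0.3850

δ = -0.3850, a = -0.7350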